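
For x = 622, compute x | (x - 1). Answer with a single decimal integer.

x = 1001101110 = 622
x - 1 = 1001101101
OR    = 1001101111 = 623
(x | (x - 1) sets all bits below the lowest set bit.)

623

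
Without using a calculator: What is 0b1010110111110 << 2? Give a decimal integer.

x = 001010110111110
shift left by 2 → 101011011111000 = 22264
(equivalently, 5566 × 2^2 = 5566 × 4)

22264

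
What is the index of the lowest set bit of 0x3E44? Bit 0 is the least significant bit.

0x3E44 = 11111001000100
Trailing zeros: 2, so the lowest set bit is bit 2 (value 4).

2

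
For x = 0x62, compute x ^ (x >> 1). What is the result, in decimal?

x = 1100010 = 98
x>>1 = 0110001
XOR  = 1010011 = 83
(x ^ (x >> 1) gives the standard binary-reflected Gray code of x.)

83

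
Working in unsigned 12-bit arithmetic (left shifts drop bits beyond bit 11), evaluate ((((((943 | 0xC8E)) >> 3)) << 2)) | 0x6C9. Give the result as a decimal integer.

2013

943 = 001110101111
0xC8E = 110010001110
→ | → 111110101111 = 4015
→ >> 3 → 000111110101 = 501
→ << 2 (mod 2^12) → 011111010100 = 2004
0x6C9 = 011011001001
→ | → 011111011101 = 2013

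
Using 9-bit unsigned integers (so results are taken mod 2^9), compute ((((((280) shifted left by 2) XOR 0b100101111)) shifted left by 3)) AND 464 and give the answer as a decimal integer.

280 = 100011000
→ shifted left by 2 (mod 2^9) → 001100000 = 96
0b100101111 = 100101111
→ XOR → 101001111 = 335
→ shifted left by 3 (mod 2^9) → 001111000 = 120
464 = 111010000
→ AND → 001010000 = 80

80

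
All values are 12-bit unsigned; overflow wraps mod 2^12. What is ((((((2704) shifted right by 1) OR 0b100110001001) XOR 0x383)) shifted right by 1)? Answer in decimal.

1829

2704 = 101010010000
→ shifted right by 1 → 010101001000 = 1352
0b100110001001 = 100110001001
→ OR → 110111001001 = 3529
0x383 = 001110000011
→ XOR → 111001001010 = 3658
→ shifted right by 1 → 011100100101 = 1829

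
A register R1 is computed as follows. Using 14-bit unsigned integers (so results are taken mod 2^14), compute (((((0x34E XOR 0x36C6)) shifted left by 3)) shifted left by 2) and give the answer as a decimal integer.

12544

0x34E = 00001101001110
0x36C6 = 11011011000110
→ XOR → 11010110001000 = 13704
→ shifted left by 3 (mod 2^14) → 10110001000000 = 11328
→ shifted left by 2 (mod 2^14) → 11000100000000 = 12544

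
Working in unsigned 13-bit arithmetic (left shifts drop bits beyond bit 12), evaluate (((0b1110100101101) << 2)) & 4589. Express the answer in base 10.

0b1110100101101 = 1110100101101
→ << 2 (mod 2^13) → 1010010110100 = 5300
4589 = 1000111101101
→ & → 1000010100100 = 4260

4260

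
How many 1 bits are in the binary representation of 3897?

3897 = 111100111001
Count the 1s: 1 + 1 + 1 + 1 + 1 + 1 + 1 + 1 = 8

8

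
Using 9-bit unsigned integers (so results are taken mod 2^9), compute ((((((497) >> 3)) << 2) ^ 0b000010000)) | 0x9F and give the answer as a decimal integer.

497 = 111110001
→ >> 3 → 000111110 = 62
→ << 2 (mod 2^9) → 011111000 = 248
0b000010000 = 000010000
→ ^ → 011101000 = 232
0x9F = 010011111
→ | → 011111111 = 255

255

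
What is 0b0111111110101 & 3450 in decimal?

a = 111111110101
3450 = 110101111010
AND → 110101110000 = 3440

3440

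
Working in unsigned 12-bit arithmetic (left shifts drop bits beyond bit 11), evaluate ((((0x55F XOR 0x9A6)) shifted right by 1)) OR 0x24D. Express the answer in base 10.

0x55F = 010101011111
0x9A6 = 100110100110
→ XOR → 110011111001 = 3321
→ shifted right by 1 → 011001111100 = 1660
0x24D = 001001001101
→ OR → 011001111101 = 1661

1661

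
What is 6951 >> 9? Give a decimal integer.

6951 = 1101100100111
shift right by 9 → 0000000001101 = 13
(equivalently, floor(6951 / 512))

13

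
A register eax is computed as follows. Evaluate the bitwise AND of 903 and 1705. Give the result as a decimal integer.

903 = 01110000111
1705 = 11010101001
AND → 01010000001 = 641

641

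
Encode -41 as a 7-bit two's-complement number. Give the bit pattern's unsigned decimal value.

87

41 in 7 bits: 0101001
Invert: 1010110
Add 1:  1010111 = 87
(Check: 2^7 - 41 = 128 - 41 = 87.)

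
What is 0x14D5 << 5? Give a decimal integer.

0x14D5 = 000001010011010101
shift left by 5 → 101001101010100000 = 170656
(equivalently, 5333 × 2^5 = 5333 × 32)

170656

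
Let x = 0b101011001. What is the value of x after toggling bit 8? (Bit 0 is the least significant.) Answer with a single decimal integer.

x = 101011001
bit 8 is currently 1; toggle it via x ^ (1 << 8) = x ^ 256
→ 001011001 = 89

89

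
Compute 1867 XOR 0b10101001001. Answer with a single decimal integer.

514

1867 = 11101001011
b = 10101001001
XOR → 01000000010 = 514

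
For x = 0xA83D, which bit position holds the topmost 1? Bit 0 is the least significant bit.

0xA83D = 1010100000111101
The topmost 1 is at position 15 (since 2^15 = 32768 ≤ 43069 < 65536).

15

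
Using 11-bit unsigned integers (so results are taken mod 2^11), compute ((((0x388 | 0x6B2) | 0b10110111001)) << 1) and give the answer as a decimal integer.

1910

0x388 = 01110001000
0x6B2 = 11010110010
→ | → 11110111010 = 1978
0b10110111001 = 10110111001
→ | → 11110111011 = 1979
→ << 1 (mod 2^11) → 11101110110 = 1910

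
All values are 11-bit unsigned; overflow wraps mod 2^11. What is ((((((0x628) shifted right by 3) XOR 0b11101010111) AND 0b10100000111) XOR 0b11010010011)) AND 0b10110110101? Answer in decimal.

401

0x628 = 11000101000
→ shifted right by 3 → 00011000101 = 197
0b11101010111 = 11101010111
→ XOR → 11110010010 = 1938
0b10100000111 = 10100000111
→ AND → 10100000010 = 1282
0b11010010011 = 11010010011
→ XOR → 01110010001 = 913
0b10110110101 = 10110110101
→ AND → 00110010001 = 401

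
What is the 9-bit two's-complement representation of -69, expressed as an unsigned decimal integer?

69 in 9 bits: 001000101
Invert: 110111010
Add 1:  110111011 = 443
(Check: 2^9 - 69 = 512 - 69 = 443.)

443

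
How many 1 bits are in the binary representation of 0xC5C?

6

0xC5C = 110001011100
Count the 1s: 1 + 1 + 1 + 1 + 1 + 1 = 6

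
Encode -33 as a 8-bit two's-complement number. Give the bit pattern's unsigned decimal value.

33 in 8 bits: 00100001
Invert: 11011110
Add 1:  11011111 = 223
(Check: 2^8 - 33 = 256 - 33 = 223.)

223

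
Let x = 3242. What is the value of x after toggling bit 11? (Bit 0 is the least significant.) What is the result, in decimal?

1194

x = 0110010101010
bit 11 is currently 1; toggle it via x ^ (1 << 11) = x ^ 2048
→ 0010010101010 = 1194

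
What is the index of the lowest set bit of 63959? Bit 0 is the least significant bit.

63959 = 1111100111010111
Trailing zeros: 0, so the lowest set bit is bit 0 (value 1).

0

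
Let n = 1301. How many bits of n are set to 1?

5

1301 = 10100010101
Count the 1s: 1 + 1 + 1 + 1 + 1 = 5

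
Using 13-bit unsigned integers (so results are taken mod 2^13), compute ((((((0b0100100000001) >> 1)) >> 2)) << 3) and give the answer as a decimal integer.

2304

0b0100100000001 = 0100100000001
→ >> 1 → 0010010000000 = 1152
→ >> 2 → 0000100100000 = 288
→ << 3 (mod 2^13) → 0100100000000 = 2304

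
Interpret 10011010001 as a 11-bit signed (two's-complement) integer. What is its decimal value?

-815

pattern = 10011010001 (MSB is 1 ⇒ negative)
Invert: 01100101110, add 1 → 01100101111 = 815, so the value is -815.
(Equivalently: 1233 - 2^11 = 1233 - 2048 = -815.)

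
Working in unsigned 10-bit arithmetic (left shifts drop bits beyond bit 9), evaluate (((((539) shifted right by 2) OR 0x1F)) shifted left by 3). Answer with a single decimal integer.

539 = 1000011011
→ shifted right by 2 → 0010000110 = 134
0x1F = 0000011111
→ OR → 0010011111 = 159
→ shifted left by 3 (mod 2^10) → 0011111000 = 248

248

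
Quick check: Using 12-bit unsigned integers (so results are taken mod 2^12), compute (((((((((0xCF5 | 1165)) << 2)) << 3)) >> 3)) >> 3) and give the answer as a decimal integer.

0xCF5 = 110011110101
1165 = 010010001101
→ | → 110011111101 = 3325
→ << 2 (mod 2^12) → 001111110100 = 1012
→ << 3 (mod 2^12) → 111110100000 = 4000
→ >> 3 → 000111110100 = 500
→ >> 3 → 000000111110 = 62

62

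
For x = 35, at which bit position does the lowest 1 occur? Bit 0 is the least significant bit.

0

35 = 100011
Trailing zeros: 0, so the lowest set bit is bit 0 (value 1).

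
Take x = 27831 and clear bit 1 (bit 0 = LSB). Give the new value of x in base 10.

x = 0110110010110111
bit 1 is currently 1; clear it via x & ~(1 << 1) = x & ~2
→ 0110110010110101 = 27829

27829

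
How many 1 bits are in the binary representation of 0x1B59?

0x1B59 = 1101101011001
Count the 1s: 1 + 1 + 1 + 1 + 1 + 1 + 1 + 1 = 8

8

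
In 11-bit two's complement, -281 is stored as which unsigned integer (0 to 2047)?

281 in 11 bits: 00100011001
Invert: 11011100110
Add 1:  11011100111 = 1767
(Check: 2^11 - 281 = 2048 - 281 = 1767.)

1767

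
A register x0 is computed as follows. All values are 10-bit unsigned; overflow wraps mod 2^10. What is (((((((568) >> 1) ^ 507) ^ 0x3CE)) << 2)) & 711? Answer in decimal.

568 = 1000111000
→ >> 1 → 0100011100 = 284
507 = 0111111011
→ ^ → 0011100111 = 231
0x3CE = 1111001110
→ ^ → 1100101001 = 809
→ << 2 (mod 2^10) → 0010100100 = 164
711 = 1011000111
→ & → 0010000100 = 132

132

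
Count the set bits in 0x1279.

0x1279 = 1001001111001
Count the 1s: 1 + 1 + 1 + 1 + 1 + 1 + 1 = 7

7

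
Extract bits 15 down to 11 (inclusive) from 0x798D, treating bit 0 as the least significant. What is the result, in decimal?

v = 0111100110001101
Shift right by 11: 01111
Mask low 5 bits: 01111 = 15

15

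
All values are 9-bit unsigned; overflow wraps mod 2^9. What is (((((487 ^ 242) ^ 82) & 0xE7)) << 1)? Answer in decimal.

487 = 111100111
242 = 011110010
→ ^ → 100010101 = 277
82 = 001010010
→ ^ → 101000111 = 327
0xE7 = 011100111
→ & → 001000111 = 71
→ << 1 (mod 2^9) → 010001110 = 142

142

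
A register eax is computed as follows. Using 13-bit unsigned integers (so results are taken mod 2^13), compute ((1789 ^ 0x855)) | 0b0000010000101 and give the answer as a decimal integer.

1789 = 0011011111101
0x855 = 0100001010101
→ ^ → 0111010101000 = 3752
0b0000010000101 = 0000010000101
→ | → 0111010101101 = 3757

3757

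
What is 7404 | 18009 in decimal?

24317

7404 = 001110011101100
18009 = 100011001011001
 OR → 101111011111101 = 24317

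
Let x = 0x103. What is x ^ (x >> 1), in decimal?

x = 100000011 = 259
x>>1 = 010000001
XOR  = 110000010 = 386
(x ^ (x >> 1) gives the standard binary-reflected Gray code of x.)

386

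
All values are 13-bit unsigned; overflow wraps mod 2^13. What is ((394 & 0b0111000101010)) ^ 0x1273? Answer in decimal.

4729

394 = 0000110001010
0b0111000101010 = 0111000101010
→ & → 0000000001010 = 10
0x1273 = 1001001110011
→ ^ → 1001001111001 = 4729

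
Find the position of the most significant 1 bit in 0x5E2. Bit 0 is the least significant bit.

10

0x5E2 = 10111100010
The topmost 1 is at position 10 (since 2^10 = 1024 ≤ 1506 < 2048).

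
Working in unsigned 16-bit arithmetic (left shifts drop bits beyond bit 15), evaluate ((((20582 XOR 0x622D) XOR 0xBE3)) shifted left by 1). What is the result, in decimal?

20582 = 0101000001100110
0x622D = 0110001000101101
→ XOR → 0011001001001011 = 12875
0xBE3 = 0000101111100011
→ XOR → 0011100110101000 = 14760
→ shifted left by 1 (mod 2^16) → 0111001101010000 = 29520

29520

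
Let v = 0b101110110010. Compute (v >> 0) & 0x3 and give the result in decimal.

v = 101110110010
Shift right by 0: 101110110010
Mask low 2 bits: 10 = 2

2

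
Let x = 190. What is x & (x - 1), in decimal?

188

x = 10111110 = 190
x - 1 = 10111101
AND   = 10111100 = 188
(x & (x - 1) clears the lowest set bit of x.)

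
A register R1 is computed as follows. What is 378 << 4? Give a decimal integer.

378 = 0000101111010
shift left by 4 → 1011110100000 = 6048
(equivalently, 378 × 2^4 = 378 × 16)

6048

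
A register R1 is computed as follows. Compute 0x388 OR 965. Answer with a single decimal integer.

973

0x388 = 1110001000
965 = 1111000101
 OR → 1111001101 = 973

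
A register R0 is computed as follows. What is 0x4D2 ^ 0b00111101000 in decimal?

0x4D2 = 10011010010
b = 00111101000
XOR → 10100111010 = 1338

1338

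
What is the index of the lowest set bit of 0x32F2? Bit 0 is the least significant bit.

1

0x32F2 = 11001011110010
Trailing zeros: 1, so the lowest set bit is bit 1 (value 2).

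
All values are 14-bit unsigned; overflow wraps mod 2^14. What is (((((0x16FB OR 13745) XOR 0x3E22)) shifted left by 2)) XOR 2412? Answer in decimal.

11784

0x16FB = 01011011111011
13745 = 11010110110001
→ OR → 11011111111011 = 14331
0x3E22 = 11111000100010
→ XOR → 00100111011001 = 2521
→ shifted left by 2 (mod 2^14) → 10011101100100 = 10084
2412 = 00100101101100
→ XOR → 10111000001000 = 11784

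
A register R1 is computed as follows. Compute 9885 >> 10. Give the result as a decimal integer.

9

9885 = 10011010011101
shift right by 10 → 00000000001001 = 9
(equivalently, floor(9885 / 1024))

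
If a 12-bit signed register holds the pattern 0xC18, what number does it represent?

pattern = 110000011000 (MSB is 1 ⇒ negative)
Invert: 001111100111, add 1 → 001111101000 = 1000, so the value is -1000.
(Equivalently: 3096 - 2^12 = 3096 - 4096 = -1000.)

-1000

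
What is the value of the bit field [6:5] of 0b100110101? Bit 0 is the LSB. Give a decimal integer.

1

v = 100110101
Shift right by 5: 1001
Mask low 2 bits: 01 = 1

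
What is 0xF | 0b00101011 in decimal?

47

0xF = 001111
b = 101011
 OR → 101111 = 47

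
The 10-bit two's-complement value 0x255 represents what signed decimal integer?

pattern = 1001010101 (MSB is 1 ⇒ negative)
Invert: 0110101010, add 1 → 0110101011 = 427, so the value is -427.
(Equivalently: 597 - 2^10 = 597 - 1024 = -427.)

-427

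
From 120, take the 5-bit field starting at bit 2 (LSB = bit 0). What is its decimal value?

30

v = 000001111000
Shift right by 2: 0000011110
Mask low 5 bits: 11110 = 30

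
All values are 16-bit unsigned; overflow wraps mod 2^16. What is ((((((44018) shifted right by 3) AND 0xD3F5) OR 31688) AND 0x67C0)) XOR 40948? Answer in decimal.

44018 = 1010101111110010
→ shifted right by 3 → 0001010101111110 = 5502
0xD3F5 = 1101001111110101
→ AND → 0001000101110100 = 4468
31688 = 0111101111001000
→ OR → 0111101111111100 = 31740
0x67C0 = 0110011111000000
→ AND → 0110001111000000 = 25536
40948 = 1001111111110100
→ XOR → 1111110000110100 = 64564

64564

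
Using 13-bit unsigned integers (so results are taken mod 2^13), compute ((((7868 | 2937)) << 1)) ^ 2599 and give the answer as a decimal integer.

5597

7868 = 1111010111100
2937 = 0101101111001
→ | → 1111111111101 = 8189
→ << 1 (mod 2^13) → 1111111111010 = 8186
2599 = 0101000100111
→ ^ → 1010111011101 = 5597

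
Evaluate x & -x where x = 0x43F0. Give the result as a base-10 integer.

x = 100001111110000 = 17392
-x (two's complement) = …011110000010000
AND   = 000000000010000 = 16
(x & -x isolates the lowest set bit of x.)

16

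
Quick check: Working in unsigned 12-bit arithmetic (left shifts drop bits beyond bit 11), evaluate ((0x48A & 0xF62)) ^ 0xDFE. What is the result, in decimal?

0x48A = 010010001010
0xF62 = 111101100010
→ & → 010000000010 = 1026
0xDFE = 110111111110
→ ^ → 100111111100 = 2556

2556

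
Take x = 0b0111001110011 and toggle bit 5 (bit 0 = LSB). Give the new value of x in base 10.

x = 0111001110011
bit 5 is currently 1; toggle it via x ^ (1 << 5) = x ^ 32
→ 0111001010011 = 3667

3667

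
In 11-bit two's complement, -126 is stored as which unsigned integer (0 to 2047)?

1922

126 in 11 bits: 00001111110
Invert: 11110000001
Add 1:  11110000010 = 1922
(Check: 2^11 - 126 = 2048 - 126 = 1922.)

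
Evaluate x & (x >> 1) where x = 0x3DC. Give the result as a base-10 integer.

x = 1111011100 = 988
x>>1 = 0111101110
AND  = 0111001100 = 460
(x & (x >> 1) has a 1 wherever x has two consecutive 1 bits.)

460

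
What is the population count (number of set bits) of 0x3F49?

0x3F49 = 11111101001001
Count the 1s: 1 + 1 + 1 + 1 + 1 + 1 + 1 + 1 + 1 = 9

9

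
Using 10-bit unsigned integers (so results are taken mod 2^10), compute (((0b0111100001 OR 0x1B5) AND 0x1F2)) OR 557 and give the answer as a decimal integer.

1021

0b0111100001 = 0111100001
0x1B5 = 0110110101
→ OR → 0111110101 = 501
0x1F2 = 0111110010
→ AND → 0111110000 = 496
557 = 1000101101
→ OR → 1111111101 = 1021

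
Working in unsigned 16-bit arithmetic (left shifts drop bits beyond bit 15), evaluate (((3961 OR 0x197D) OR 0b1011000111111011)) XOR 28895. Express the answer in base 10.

3961 = 0000111101111001
0x197D = 0001100101111101
→ OR → 0001111101111101 = 8061
0b1011000111111011 = 1011000111111011
→ OR → 1011111111111111 = 49151
28895 = 0111000011011111
→ XOR → 1100111100100000 = 53024

53024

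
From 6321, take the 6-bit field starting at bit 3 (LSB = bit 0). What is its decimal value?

v = 1100010110001
Shift right by 3: 1100010110
Mask low 6 bits: 010110 = 22

22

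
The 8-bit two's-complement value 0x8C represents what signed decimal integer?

-116

pattern = 10001100 (MSB is 1 ⇒ negative)
Invert: 01110011, add 1 → 01110100 = 116, so the value is -116.
(Equivalently: 140 - 2^8 = 140 - 256 = -116.)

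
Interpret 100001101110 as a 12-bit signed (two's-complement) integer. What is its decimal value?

-1938

pattern = 100001101110 (MSB is 1 ⇒ negative)
Invert: 011110010001, add 1 → 011110010010 = 1938, so the value is -1938.
(Equivalently: 2158 - 2^12 = 2158 - 4096 = -1938.)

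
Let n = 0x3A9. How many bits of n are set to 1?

6

0x3A9 = 1110101001
Count the 1s: 1 + 1 + 1 + 1 + 1 + 1 = 6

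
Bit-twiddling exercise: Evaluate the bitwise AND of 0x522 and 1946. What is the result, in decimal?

1282

0x522 = 10100100010
1946 = 11110011010
AND → 10100000010 = 1282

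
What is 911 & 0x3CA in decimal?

911 = 1110001111
0x3CA = 1111001010
AND → 1110001010 = 906

906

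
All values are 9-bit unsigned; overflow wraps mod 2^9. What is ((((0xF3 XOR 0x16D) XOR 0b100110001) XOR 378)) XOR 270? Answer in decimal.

0xF3 = 011110011
0x16D = 101101101
→ XOR → 110011110 = 414
0b100110001 = 100110001
→ XOR → 010101111 = 175
378 = 101111010
→ XOR → 111010101 = 469
270 = 100001110
→ XOR → 011011011 = 219

219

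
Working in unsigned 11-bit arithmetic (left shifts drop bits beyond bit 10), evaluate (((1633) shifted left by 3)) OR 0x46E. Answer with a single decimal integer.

1633 = 11001100001
→ shifted left by 3 (mod 2^11) → 01100001000 = 776
0x46E = 10001101110
→ OR → 11101101110 = 1902

1902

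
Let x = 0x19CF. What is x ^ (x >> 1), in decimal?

5416

x = 1100111001111 = 6607
x>>1 = 0110011100111
XOR  = 1010100101000 = 5416
(x ^ (x >> 1) gives the standard binary-reflected Gray code of x.)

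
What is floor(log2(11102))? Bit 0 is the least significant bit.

13

11102 = 10101101011110
The topmost 1 is at position 13 (since 2^13 = 8192 ≤ 11102 < 16384).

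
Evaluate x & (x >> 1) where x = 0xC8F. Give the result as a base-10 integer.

1031

x = 110010001111 = 3215
x>>1 = 011001000111
AND  = 010000000111 = 1031
(x & (x >> 1) has a 1 wherever x has two consecutive 1 bits.)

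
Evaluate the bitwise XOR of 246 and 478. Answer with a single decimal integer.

296

246 = 011110110
478 = 111011110
XOR → 100101000 = 296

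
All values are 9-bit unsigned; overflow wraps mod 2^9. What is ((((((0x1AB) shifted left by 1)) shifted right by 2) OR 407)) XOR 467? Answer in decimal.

4

0x1AB = 110101011
→ shifted left by 1 (mod 2^9) → 101010110 = 342
→ shifted right by 2 → 001010101 = 85
407 = 110010111
→ OR → 111010111 = 471
467 = 111010011
→ XOR → 000000100 = 4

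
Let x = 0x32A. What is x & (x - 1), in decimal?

808

x = 1100101010 = 810
x - 1 = 1100101001
AND   = 1100101000 = 808
(x & (x - 1) clears the lowest set bit of x.)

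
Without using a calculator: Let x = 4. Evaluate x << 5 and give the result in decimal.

128

4 = 00000100
shift left by 5 → 10000000 = 128
(equivalently, 4 × 2^5 = 4 × 32)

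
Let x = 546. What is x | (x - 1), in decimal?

547

x = 1000100010 = 546
x - 1 = 1000100001
OR    = 1000100011 = 547
(x | (x - 1) sets all bits below the lowest set bit.)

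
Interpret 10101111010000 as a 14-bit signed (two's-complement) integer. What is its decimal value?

-5168

pattern = 10101111010000 (MSB is 1 ⇒ negative)
Invert: 01010000101111, add 1 → 01010000110000 = 5168, so the value is -5168.
(Equivalently: 11216 - 2^14 = 11216 - 16384 = -5168.)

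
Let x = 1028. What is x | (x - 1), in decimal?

x = 10000000100 = 1028
x - 1 = 10000000011
OR    = 10000000111 = 1031
(x | (x - 1) sets all bits below the lowest set bit.)

1031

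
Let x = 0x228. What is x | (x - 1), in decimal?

559

x = 1000101000 = 552
x - 1 = 1000100111
OR    = 1000101111 = 559
(x | (x - 1) sets all bits below the lowest set bit.)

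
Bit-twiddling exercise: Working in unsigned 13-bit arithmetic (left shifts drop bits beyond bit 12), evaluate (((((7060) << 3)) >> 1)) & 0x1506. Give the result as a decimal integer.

7060 = 1101110010100
→ << 3 (mod 2^13) → 1110010100000 = 7328
→ >> 1 → 0111001010000 = 3664
0x1506 = 1010100000110
→ & → 0010000000000 = 1024

1024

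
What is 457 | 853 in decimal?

989

457 = 0111001001
853 = 1101010101
 OR → 1111011101 = 989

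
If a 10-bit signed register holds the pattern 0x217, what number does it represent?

-489

pattern = 1000010111 (MSB is 1 ⇒ negative)
Invert: 0111101000, add 1 → 0111101001 = 489, so the value is -489.
(Equivalently: 535 - 2^10 = 535 - 1024 = -489.)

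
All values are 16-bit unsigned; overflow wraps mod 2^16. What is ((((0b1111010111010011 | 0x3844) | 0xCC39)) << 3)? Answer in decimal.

0b1111010111010011 = 1111010111010011
0x3844 = 0011100001000100
→ | → 1111110111010111 = 64983
0xCC39 = 1100110000111001
→ | → 1111110111111111 = 65023
→ << 3 (mod 2^16) → 1110111111111000 = 61432

61432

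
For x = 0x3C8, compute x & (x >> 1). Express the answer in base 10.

448

x = 1111001000 = 968
x>>1 = 0111100100
AND  = 0111000000 = 448
(x & (x >> 1) has a 1 wherever x has two consecutive 1 bits.)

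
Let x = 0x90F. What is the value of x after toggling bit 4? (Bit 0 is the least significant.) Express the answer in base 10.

2335

x = 100100001111
bit 4 is currently 0; toggle it via x ^ (1 << 4) = x ^ 16
→ 100100011111 = 2335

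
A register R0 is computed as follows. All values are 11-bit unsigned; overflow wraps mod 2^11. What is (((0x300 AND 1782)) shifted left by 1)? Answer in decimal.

1024

0x300 = 01100000000
1782 = 11011110110
→ AND → 01000000000 = 512
→ shifted left by 1 (mod 2^11) → 10000000000 = 1024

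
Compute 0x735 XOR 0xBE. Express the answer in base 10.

0x735 = 11100110101
0xBE = 00010111110
XOR → 11110001011 = 1931

1931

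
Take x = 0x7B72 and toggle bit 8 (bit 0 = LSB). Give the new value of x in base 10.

x = 111101101110010
bit 8 is currently 1; toggle it via x ^ (1 << 8) = x ^ 256
→ 111101001110010 = 31346

31346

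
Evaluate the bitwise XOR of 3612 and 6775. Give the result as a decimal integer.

5227

3612 = 0111000011100
6775 = 1101001110111
XOR → 1010001101011 = 5227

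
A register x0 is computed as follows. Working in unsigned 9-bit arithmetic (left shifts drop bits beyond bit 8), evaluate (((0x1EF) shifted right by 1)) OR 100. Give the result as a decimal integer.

247

0x1EF = 111101111
→ shifted right by 1 → 011110111 = 247
100 = 001100100
→ OR → 011110111 = 247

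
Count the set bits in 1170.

1170 = 10010010010
Count the 1s: 1 + 1 + 1 + 1 = 4

4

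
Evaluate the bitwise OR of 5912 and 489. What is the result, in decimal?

6137

5912 = 1011100011000
489 = 0000111101001
 OR → 1011111111001 = 6137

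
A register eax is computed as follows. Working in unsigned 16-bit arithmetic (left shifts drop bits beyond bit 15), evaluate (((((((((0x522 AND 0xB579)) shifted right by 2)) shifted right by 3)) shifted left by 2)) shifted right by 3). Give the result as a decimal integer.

0x522 = 0000010100100010
0xB579 = 1011010101111001
→ AND → 0000010100100000 = 1312
→ shifted right by 2 → 0000000101001000 = 328
→ shifted right by 3 → 0000000000101001 = 41
→ shifted left by 2 (mod 2^16) → 0000000010100100 = 164
→ shifted right by 3 → 0000000000010100 = 20

20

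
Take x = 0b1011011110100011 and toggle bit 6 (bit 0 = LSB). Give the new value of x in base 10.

x = 1011011110100011
bit 6 is currently 0; toggle it via x ^ (1 << 6) = x ^ 64
→ 1011011111100011 = 47075

47075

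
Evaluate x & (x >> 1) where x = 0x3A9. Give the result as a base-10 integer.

x = 1110101001 = 937
x>>1 = 0111010100
AND  = 0110000000 = 384
(x & (x >> 1) has a 1 wherever x has two consecutive 1 bits.)

384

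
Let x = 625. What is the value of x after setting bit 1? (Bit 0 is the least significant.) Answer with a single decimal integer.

627

x = 1001110001
bit 1 is currently 0; set it via x | (1 << 1) = x | 2
→ 1001110011 = 627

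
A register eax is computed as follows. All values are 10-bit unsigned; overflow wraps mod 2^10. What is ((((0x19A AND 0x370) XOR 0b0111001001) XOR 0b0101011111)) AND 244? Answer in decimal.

0x19A = 0110011010
0x370 = 1101110000
→ AND → 0100010000 = 272
0b0111001001 = 0111001001
→ XOR → 0011011001 = 217
0b0101011111 = 0101011111
→ XOR → 0110000110 = 390
244 = 0011110100
→ AND → 0010000100 = 132

132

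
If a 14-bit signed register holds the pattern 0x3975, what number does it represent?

pattern = 11100101110101 (MSB is 1 ⇒ negative)
Invert: 00011010001010, add 1 → 00011010001011 = 1675, so the value is -1675.
(Equivalently: 14709 - 2^14 = 14709 - 16384 = -1675.)

-1675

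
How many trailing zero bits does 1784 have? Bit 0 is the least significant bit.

3

1784 = 11011111000
Trailing zeros: 3, so the lowest set bit is bit 3 (value 8).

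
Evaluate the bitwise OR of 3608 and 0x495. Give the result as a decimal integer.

3741

3608 = 111000011000
0x495 = 010010010101
 OR → 111010011101 = 3741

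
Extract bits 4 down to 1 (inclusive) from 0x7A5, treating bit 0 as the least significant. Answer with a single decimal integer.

v = 11110100101
Shift right by 1: 1111010010
Mask low 4 bits: 0010 = 2

2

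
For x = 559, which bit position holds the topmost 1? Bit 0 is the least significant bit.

559 = 1000101111
The topmost 1 is at position 9 (since 2^9 = 512 ≤ 559 < 1024).

9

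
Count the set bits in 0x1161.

0x1161 = 1000101100001
Count the 1s: 1 + 1 + 1 + 1 + 1 = 5

5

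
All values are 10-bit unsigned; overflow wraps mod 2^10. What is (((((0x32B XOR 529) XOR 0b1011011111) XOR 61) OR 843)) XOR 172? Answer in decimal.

887

0x32B = 1100101011
529 = 1000010001
→ XOR → 0100111010 = 314
0b1011011111 = 1011011111
→ XOR → 1111100101 = 997
61 = 0000111101
→ XOR → 1111011000 = 984
843 = 1101001011
→ OR → 1111011011 = 987
172 = 0010101100
→ XOR → 1101110111 = 887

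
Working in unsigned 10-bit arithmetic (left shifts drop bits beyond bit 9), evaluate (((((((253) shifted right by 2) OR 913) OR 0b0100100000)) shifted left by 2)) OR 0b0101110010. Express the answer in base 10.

1022

253 = 0011111101
→ shifted right by 2 → 0000111111 = 63
913 = 1110010001
→ OR → 1110111111 = 959
0b0100100000 = 0100100000
→ OR → 1110111111 = 959
→ shifted left by 2 (mod 2^10) → 1011111100 = 764
0b0101110010 = 0101110010
→ OR → 1111111110 = 1022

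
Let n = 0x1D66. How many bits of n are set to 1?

8

0x1D66 = 1110101100110
Count the 1s: 1 + 1 + 1 + 1 + 1 + 1 + 1 + 1 = 8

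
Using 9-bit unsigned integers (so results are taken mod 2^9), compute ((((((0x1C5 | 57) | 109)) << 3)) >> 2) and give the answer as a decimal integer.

122

0x1C5 = 111000101
57 = 000111001
→ | → 111111101 = 509
109 = 001101101
→ | → 111111101 = 509
→ << 3 (mod 2^9) → 111101000 = 488
→ >> 2 → 001111010 = 122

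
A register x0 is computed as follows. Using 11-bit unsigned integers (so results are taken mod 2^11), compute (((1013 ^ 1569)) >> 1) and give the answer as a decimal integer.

1013 = 01111110101
1569 = 11000100001
→ ^ → 10111010100 = 1492
→ >> 1 → 01011101010 = 746

746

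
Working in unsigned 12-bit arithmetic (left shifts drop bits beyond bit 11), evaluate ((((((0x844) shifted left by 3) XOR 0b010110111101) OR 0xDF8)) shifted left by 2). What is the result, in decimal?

0x844 = 100001000100
→ shifted left by 3 (mod 2^12) → 001000100000 = 544
0b010110111101 = 010110111101
→ XOR → 011110011101 = 1949
0xDF8 = 110111111000
→ OR → 111111111101 = 4093
→ shifted left by 2 (mod 2^12) → 111111110100 = 4084

4084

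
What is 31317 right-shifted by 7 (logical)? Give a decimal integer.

31317 = 111101001010101
shift right by 7 → 000000011110100 = 244
(equivalently, floor(31317 / 128))

244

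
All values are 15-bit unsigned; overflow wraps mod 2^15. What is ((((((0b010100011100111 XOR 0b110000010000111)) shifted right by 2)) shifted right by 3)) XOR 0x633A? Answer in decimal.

24953

0b010100011100111 = 010100011100111
0b110000010000111 = 110000010000111
→ XOR → 100100001100000 = 18528
→ shifted right by 2 → 001001000011000 = 4632
→ shifted right by 3 → 000001001000011 = 579
0x633A = 110001100111010
→ XOR → 110000101111001 = 24953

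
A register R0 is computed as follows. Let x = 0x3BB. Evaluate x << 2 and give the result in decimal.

3820

0x3BB = 001110111011
shift left by 2 → 111011101100 = 3820
(equivalently, 955 × 2^2 = 955 × 4)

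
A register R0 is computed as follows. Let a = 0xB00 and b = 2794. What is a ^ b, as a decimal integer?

490

0xB00 = 101100000000
2794 = 101011101010
XOR → 000111101010 = 490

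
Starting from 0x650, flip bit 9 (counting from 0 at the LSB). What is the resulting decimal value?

1104

x = 11001010000
bit 9 is currently 1; toggle it via x ^ (1 << 9) = x ^ 512
→ 10001010000 = 1104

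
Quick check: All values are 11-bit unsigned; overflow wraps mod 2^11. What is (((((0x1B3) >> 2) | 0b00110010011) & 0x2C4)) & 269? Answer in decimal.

0x1B3 = 00110110011
→ >> 2 → 00001101100 = 108
0b00110010011 = 00110010011
→ | → 00111111111 = 511
0x2C4 = 01011000100
→ & → 00011000100 = 196
269 = 00100001101
→ & → 00000000100 = 4

4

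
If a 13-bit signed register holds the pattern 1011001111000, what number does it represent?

pattern = 1011001111000 (MSB is 1 ⇒ negative)
Invert: 0100110000111, add 1 → 0100110001000 = 2440, so the value is -2440.
(Equivalently: 5752 - 2^13 = 5752 - 8192 = -2440.)

-2440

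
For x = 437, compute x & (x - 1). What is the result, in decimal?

436

x = 110110101 = 437
x - 1 = 110110100
AND   = 110110100 = 436
(x & (x - 1) clears the lowest set bit of x.)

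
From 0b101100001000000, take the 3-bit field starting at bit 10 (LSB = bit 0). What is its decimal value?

6

v = 101100001000000
Shift right by 10: 10110
Mask low 3 bits: 110 = 6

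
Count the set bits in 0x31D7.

0x31D7 = 11000111010111
Count the 1s: 1 + 1 + 1 + 1 + 1 + 1 + 1 + 1 + 1 = 9

9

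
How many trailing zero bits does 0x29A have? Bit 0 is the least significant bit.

0x29A = 1010011010
Trailing zeros: 1, so the lowest set bit is bit 1 (value 2).

1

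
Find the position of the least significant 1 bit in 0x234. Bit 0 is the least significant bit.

2

0x234 = 1000110100
Trailing zeros: 2, so the lowest set bit is bit 2 (value 4).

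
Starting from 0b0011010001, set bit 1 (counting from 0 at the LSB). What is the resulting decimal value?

x = 0011010001
bit 1 is currently 0; set it via x | (1 << 1) = x | 2
→ 0011010011 = 211

211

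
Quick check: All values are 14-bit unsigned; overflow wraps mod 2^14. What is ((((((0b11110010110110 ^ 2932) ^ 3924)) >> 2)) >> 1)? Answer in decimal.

1810

0b11110010110110 = 11110010110110
2932 = 00101101110100
→ ^ → 11011111000010 = 14274
3924 = 00111101010100
→ ^ → 11100010010110 = 14486
→ >> 2 → 00111000100101 = 3621
→ >> 1 → 00011100010010 = 1810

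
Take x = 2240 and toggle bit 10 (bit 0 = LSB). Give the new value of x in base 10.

3264

x = 0100011000000
bit 10 is currently 0; toggle it via x ^ (1 << 10) = x ^ 1024
→ 0110011000000 = 3264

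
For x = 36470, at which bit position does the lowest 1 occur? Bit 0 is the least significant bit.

36470 = 1000111001110110
Trailing zeros: 1, so the lowest set bit is bit 1 (value 2).

1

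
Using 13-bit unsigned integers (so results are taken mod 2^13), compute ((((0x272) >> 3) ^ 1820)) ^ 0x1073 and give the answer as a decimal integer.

0x272 = 0001001110010
→ >> 3 → 0000001001110 = 78
1820 = 0011100011100
→ ^ → 0011101010010 = 1874
0x1073 = 1000001110011
→ ^ → 1011100100001 = 5921

5921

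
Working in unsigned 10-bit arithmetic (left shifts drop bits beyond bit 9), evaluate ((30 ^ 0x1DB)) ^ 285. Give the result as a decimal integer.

30 = 0000011110
0x1DB = 0111011011
→ ^ → 0111000101 = 453
285 = 0100011101
→ ^ → 0011011000 = 216

216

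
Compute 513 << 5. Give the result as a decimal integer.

513 = 000001000000001
shift left by 5 → 100000000100000 = 16416
(equivalently, 513 × 2^5 = 513 × 32)

16416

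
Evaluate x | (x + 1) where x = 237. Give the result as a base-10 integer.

x = 11101101 = 237
x + 1 = 11101110
OR    = 11101111 = 239
(x | (x + 1) sets the lowest cleared bit.)

239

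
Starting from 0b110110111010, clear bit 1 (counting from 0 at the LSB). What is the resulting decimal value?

x = 110110111010
bit 1 is currently 1; clear it via x & ~(1 << 1) = x & ~2
→ 110110111000 = 3512

3512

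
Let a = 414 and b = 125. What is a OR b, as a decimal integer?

511

414 = 110011110
125 = 001111101
 OR → 111111111 = 511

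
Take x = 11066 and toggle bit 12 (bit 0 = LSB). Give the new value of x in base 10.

x = 010101100111010
bit 12 is currently 0; toggle it via x ^ (1 << 12) = x ^ 4096
→ 011101100111010 = 15162

15162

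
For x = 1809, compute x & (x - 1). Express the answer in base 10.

1808

x = 11100010001 = 1809
x - 1 = 11100010000
AND   = 11100010000 = 1808
(x & (x - 1) clears the lowest set bit of x.)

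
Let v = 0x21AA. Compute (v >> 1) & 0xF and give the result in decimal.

v = 10000110101010
Shift right by 1: 1000011010101
Mask low 4 bits: 0101 = 5

5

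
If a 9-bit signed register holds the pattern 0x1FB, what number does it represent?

-5

pattern = 111111011 (MSB is 1 ⇒ negative)
Invert: 000000100, add 1 → 000000101 = 5, so the value is -5.
(Equivalently: 507 - 2^9 = 507 - 512 = -5.)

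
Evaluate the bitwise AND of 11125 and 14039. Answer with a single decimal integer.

11125 = 10101101110101
14039 = 11011011010111
AND → 10001001010101 = 8789

8789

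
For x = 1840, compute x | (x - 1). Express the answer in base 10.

x = 11100110000 = 1840
x - 1 = 11100101111
OR    = 11100111111 = 1855
(x | (x - 1) sets all bits below the lowest set bit.)

1855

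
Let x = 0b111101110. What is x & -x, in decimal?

2

x = 111101110 = 494
-x (two's complement) = …000010010
AND   = 000000010 = 2
(x & -x isolates the lowest set bit of x.)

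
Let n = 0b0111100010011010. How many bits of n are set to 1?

n = 111100010011010
Count the 1s: 1 + 1 + 1 + 1 + 1 + 1 + 1 + 1 = 8

8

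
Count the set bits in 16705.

16705 = 100000101000001
Count the 1s: 1 + 1 + 1 + 1 = 4

4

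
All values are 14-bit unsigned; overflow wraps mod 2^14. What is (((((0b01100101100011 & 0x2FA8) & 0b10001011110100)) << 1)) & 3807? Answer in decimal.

0b01100101100011 = 01100101100011
0x2FA8 = 10111110101000
→ & → 00100100100000 = 2336
0b10001011110100 = 10001011110100
→ & → 00000000100000 = 32
→ << 1 (mod 2^14) → 00000001000000 = 64
3807 = 00111011011111
→ & → 00000001000000 = 64

64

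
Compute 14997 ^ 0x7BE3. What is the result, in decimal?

16758

14997 = 011101010010101
0x7BE3 = 111101111100011
XOR → 100000101110110 = 16758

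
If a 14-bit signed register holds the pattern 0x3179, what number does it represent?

-3719

pattern = 11000101111001 (MSB is 1 ⇒ negative)
Invert: 00111010000110, add 1 → 00111010000111 = 3719, so the value is -3719.
(Equivalently: 12665 - 2^14 = 12665 - 16384 = -3719.)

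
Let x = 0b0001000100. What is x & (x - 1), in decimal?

x = 1000100 = 68
x - 1 = 1000011
AND   = 1000000 = 64
(x & (x - 1) clears the lowest set bit of x.)

64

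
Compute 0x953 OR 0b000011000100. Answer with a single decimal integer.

0x953 = 100101010011
b = 000011000100
 OR → 100111010111 = 2519

2519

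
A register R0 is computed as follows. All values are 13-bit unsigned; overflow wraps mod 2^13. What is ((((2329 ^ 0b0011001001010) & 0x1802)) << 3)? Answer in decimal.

16

2329 = 0100100011001
0b0011001001010 = 0011001001010
→ ^ → 0111101010011 = 3923
0x1802 = 1100000000010
→ & → 0100000000010 = 2050
→ << 3 (mod 2^13) → 0000000010000 = 16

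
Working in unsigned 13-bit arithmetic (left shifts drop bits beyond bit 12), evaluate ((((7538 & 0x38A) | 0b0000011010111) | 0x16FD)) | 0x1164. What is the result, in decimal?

6143

7538 = 1110101110010
0x38A = 0001110001010
→ & → 0000100000010 = 258
0b0000011010111 = 0000011010111
→ | → 0000111010111 = 471
0x16FD = 1011011111101
→ | → 1011111111111 = 6143
0x1164 = 1000101100100
→ | → 1011111111111 = 6143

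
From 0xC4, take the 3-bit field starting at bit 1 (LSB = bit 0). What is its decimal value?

v = 011000100
Shift right by 1: 01100010
Mask low 3 bits: 010 = 2

2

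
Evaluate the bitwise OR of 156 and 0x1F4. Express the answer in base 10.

156 = 010011100
0x1F4 = 111110100
 OR → 111111100 = 508

508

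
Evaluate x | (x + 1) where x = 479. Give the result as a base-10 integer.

x = 111011111 = 479
x + 1 = 111100000
OR    = 111111111 = 511
(x | (x + 1) sets the lowest cleared bit.)

511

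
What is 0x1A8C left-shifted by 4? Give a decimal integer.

108736

0x1A8C = 00001101010001100
shift left by 4 → 11010100011000000 = 108736
(equivalently, 6796 × 2^4 = 6796 × 16)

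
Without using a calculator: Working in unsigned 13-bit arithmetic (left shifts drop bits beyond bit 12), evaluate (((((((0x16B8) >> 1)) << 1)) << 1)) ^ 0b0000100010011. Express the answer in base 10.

3171

0x16B8 = 1011010111000
→ >> 1 → 0101101011100 = 2908
→ << 1 (mod 2^13) → 1011010111000 = 5816
→ << 1 (mod 2^13) → 0110101110000 = 3440
0b0000100010011 = 0000100010011
→ ^ → 0110001100011 = 3171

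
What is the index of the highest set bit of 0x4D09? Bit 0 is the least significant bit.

0x4D09 = 100110100001001
The topmost 1 is at position 14 (since 2^14 = 16384 ≤ 19721 < 32768).

14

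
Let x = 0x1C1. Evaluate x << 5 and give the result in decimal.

0x1C1 = 00000111000001
shift left by 5 → 11100000100000 = 14368
(equivalently, 449 × 2^5 = 449 × 32)

14368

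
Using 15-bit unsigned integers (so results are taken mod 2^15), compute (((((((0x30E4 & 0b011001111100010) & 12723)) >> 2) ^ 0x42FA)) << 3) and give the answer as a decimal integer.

0x30E4 = 011000011100100
0b011001111100010 = 011001111100010
→ & → 011000011100000 = 12512
12723 = 011000110110011
→ & → 011000010100000 = 12448
→ >> 2 → 000110000101000 = 3112
0x42FA = 100001011111010
→ ^ → 100111011010010 = 20178
→ << 3 (mod 2^15) → 111011010010000 = 30352

30352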